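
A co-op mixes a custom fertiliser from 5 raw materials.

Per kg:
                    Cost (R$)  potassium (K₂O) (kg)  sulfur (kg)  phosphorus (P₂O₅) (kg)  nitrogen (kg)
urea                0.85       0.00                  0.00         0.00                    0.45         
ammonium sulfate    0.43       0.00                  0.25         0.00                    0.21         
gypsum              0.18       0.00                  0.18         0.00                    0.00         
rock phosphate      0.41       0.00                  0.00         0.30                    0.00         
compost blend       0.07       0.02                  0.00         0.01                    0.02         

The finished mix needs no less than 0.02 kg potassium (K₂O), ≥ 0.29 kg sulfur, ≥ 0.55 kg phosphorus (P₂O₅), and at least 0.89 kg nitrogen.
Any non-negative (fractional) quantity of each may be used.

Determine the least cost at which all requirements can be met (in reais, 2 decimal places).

R$2.49

Let x1 = kg of urea, x2 = kg of ammonium sulfate, x3 = kg of gypsum, x4 = kg of rock phosphate, x5 = kg of compost blend.
min 0.85x1 + 0.43x2 + 0.18x3 + 0.41x4 + 0.07x5 subject to:
  0.02x5 ≥ 0.02   (potassium (K₂O))
  0.25x2 + 0.18x3 ≥ 0.29   (sulfur)
  0.3x4 + 0.01x5 ≥ 0.55   (phosphorus (P₂O₅))
  0.45x1 + 0.21x2 + 0.02x5 ≥ 0.89   (nitrogen)
  x1, x2, x3, x4, x5 ≥ 0.
The optimal basis is {urea, ammonium sulfate, rock phosphate, compost blend}; gypsum drops out. Binding constraints: potassium (K₂O), sulfur, phosphorus (P₂O₅), nitrogen.
Solving gives x1 = 1.392, x2 = 1.16, x4 = 1.8, x5 = 1.
Total cost: 0.85·1.392 + 0.43·1.16 + 0.41·1.8 + 0.07·1 = 2.4900.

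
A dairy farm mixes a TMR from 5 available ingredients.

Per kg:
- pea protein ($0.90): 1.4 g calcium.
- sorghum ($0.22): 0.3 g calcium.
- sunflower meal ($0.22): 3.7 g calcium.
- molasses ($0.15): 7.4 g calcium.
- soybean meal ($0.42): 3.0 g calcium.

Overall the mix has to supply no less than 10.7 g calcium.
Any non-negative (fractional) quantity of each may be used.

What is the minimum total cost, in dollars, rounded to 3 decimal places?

$0.217

This is a linear program. Let x1 = kg of pea protein, x2 = kg of sorghum, x3 = kg of sunflower meal, x4 = kg of molasses, x5 = kg of soybean meal.
Minimise 0.9x1 + 0.22x2 + 0.22x3 + 0.15x4 + 0.42x5 with:
  1.4x1 + 0.3x2 + 3.7x3 + 7.4x4 + 3x5 ≥ 10.7   (calcium)
  x1, x2, x3, x4, x5 ≥ 0.
The minimum-cost mix takes nothing from pea protein, sorghum, sunflower meal, soybean meal — only molasses. There the calcium constraint is tight.
Solving gives x4 = 1.446.
Cost = 0.15·1.446 = 0.21690.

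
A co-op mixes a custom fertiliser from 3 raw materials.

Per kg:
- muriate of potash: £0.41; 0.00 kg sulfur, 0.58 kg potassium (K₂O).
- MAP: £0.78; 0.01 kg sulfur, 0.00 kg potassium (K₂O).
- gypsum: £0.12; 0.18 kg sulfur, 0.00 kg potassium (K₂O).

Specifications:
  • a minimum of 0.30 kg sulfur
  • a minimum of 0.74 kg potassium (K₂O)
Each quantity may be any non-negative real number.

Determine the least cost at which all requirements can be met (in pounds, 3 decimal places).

Treat it as an LP. Let x1 = kg of muriate of potash, x2 = kg of MAP, x3 = kg of gypsum.
Minimise 0.41x1 + 0.78x2 + 0.12x3 s.t.:
  0.01x2 + 0.18x3 ≥ 0.3   (sulfur)
  0.58x1 ≥ 0.74   (potassium (K₂O))
  x1, x2, x3 ≥ 0.
The cheapest feasible vertex uses only muriate of potash, gypsum; MAP is not used. Binding constraints: sulfur and potassium (K₂O).
Solving gives x1 = 1.276, x3 = 1.667.
Cost = 0.41·1.276 + 0.12·1.667 = 0.72320.

£0.723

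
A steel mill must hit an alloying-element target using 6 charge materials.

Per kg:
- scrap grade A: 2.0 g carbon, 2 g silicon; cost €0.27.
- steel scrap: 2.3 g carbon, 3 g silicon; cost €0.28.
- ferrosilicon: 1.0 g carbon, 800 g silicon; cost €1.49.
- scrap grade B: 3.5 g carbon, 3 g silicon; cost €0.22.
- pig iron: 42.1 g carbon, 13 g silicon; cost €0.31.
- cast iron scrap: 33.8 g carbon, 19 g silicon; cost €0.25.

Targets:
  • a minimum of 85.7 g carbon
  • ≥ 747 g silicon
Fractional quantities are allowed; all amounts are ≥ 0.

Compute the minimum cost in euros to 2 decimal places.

Treat it as an LP. Let x1 = kg of scrap grade A, x2 = kg of steel scrap, x3 = kg of ferrosilicon, x4 = kg of scrap grade B, x5 = kg of pig iron, x6 = kg of cast iron scrap.
min 0.27x1 + 0.28x2 + 1.49x3 + 0.22x4 + 0.31x5 + 0.25x6 with:
  2x1 + 2.3x2 + 1x3 + 3.5x4 + 42.1x5 + 33.8x6 ≥ 85.7   (carbon)
  2x1 + 3x2 + 800x3 + 3x4 + 13x5 + 19x6 ≥ 747   (silicon)
  x1, x2, x3, x4, x5, x6 ≥ 0.
The cheapest feasible vertex uses only ferrosilicon, cast iron scrap; scrap grade A, steel scrap, scrap grade B, pig iron are not used. The carbon and silicon requirements are met with equality.
So ferrosilicon = 0.8741 kg, cast iron scrap = 2.51 kg.
Objective = 1.49·0.8741 + 0.25·2.51 = 1.9299.

€1.93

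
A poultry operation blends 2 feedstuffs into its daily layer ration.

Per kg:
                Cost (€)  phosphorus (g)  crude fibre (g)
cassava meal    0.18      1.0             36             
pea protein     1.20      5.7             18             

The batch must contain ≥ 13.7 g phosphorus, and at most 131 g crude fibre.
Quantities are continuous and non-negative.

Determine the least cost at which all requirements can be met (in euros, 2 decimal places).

Let x1 = kg of cassava meal, x2 = kg of pea protein.
min 0.18x1 + 1.2x2 with:
  1x1 + 5.7x2 ≥ 13.7   (phosphorus)
  36x1 + 18x2 ≤ 131   (crude fibre)
  x1, x2 ≥ 0.
Both inputs are positive at the optimum. There the phosphorus and crude fibre constraints are tight.
Optimal quantities: cassava meal = 2.671 kg, pea protein = 1.935 kg.
Cost = 0.18·2.671 + 1.2·1.935 = 2.8028.

€2.80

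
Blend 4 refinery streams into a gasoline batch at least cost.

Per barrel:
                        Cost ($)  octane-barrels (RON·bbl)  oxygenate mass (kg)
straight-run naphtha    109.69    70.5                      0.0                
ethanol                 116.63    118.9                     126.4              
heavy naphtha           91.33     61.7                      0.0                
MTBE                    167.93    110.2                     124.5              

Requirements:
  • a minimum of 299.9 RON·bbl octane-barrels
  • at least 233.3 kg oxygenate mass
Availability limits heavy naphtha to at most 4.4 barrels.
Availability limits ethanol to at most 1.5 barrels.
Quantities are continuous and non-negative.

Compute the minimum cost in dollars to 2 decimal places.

$356.55

Let x1 = barrels of straight-run naphtha, x2 = barrels of ethanol, x3 = barrels of heavy naphtha, x4 = barrels of MTBE.
min 109.69x1 + 116.63x2 + 91.33x3 + 167.93x4 s.t.:
  70.5x1 + 118.9x2 + 61.7x3 + 110.2x4 ≥ 299.9   (octane-barrels)
  126.4x2 + 124.5x4 ≥ 233.3   (oxygenate mass)
  x3 ≤ 4.4
  x2 ≤ 1.5
  x1, x2, x3, x4 ≥ 0.
The minimum-cost mix takes nothing from straight-run naphtha — only ethanol, heavy naphtha, MTBE. Binding constraints: octane-barrels, oxygenate mass, the ethanol cap.
That vertex is x2 = 1.5, x3 = 1.3431, x4 = 0.351.
Hence cost = 116.63·1.5 + 91.33·1.3431 + 167.93·0.351 = $356.5538.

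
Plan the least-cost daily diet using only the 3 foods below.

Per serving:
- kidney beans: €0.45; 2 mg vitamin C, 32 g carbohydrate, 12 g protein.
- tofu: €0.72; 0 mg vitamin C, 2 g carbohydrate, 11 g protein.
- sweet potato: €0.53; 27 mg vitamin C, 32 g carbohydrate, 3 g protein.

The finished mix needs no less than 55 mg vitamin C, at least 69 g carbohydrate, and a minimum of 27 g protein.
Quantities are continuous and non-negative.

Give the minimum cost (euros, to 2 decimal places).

€1.81

Let x1 = servings of kidney beans, x2 = servings of tofu, x3 = servings of sweet potato.
Minimize 0.45x1 + 0.72x2 + 0.53x3 with:
  2x1 + 27x3 ≥ 55   (vitamin C)
  32x1 + 2x2 + 32x3 ≥ 69   (carbohydrate)
  12x1 + 11x2 + 3x3 ≥ 27   (protein)
  x1, x2, x3 ≥ 0.
At the optimum only kidney beans, sweet potato are positive (tofu = 0). There the vitamin C and protein constraints are tight.
Optimal quantities: kidney beans = 1.774 servings, sweet potato = 1.906 servings.
Cost = 0.45·1.774 + 0.53·1.906 = 1.8085.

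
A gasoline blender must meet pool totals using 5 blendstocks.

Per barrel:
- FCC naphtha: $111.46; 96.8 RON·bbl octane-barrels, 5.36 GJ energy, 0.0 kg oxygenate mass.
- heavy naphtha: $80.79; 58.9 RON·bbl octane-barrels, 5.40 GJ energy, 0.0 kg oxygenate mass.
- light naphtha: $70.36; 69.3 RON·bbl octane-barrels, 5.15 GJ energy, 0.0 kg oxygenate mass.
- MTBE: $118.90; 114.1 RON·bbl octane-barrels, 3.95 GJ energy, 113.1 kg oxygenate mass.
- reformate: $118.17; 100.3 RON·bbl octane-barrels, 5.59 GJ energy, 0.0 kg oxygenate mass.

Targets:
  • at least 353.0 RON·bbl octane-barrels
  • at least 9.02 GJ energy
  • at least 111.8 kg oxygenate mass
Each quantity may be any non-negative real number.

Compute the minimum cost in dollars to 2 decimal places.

Let x1 = barrels of FCC naphtha, x2 = barrels of heavy naphtha, x3 = barrels of light naphtha, x4 = barrels of MTBE, x5 = barrels of reformate.
min 111.46x1 + 80.79x2 + 70.36x3 + 118.9x4 + 118.17x5 with:
  96.8x1 + 58.9x2 + 69.3x3 + 114.1x4 + 100.3x5 ≥ 353   (octane-barrels)
  5.36x1 + 5.4x2 + 5.15x3 + 3.95x4 + 5.59x5 ≥ 9.02   (energy)
  113.1x4 ≥ 111.8   (oxygenate mass)
  x1, x2, x3, x4, x5 ≥ 0.
The minimum-cost mix takes nothing from FCC naphtha, heavy naphtha, reformate — only light naphtha, MTBE. There the octane-barrels and oxygenate mass constraints are tight.
Solving gives x3 = 3.4663, x4 = 0.98851.
Objective = 70.36·3.4663 + 118.9·0.98851 = 361.4227.

$361.42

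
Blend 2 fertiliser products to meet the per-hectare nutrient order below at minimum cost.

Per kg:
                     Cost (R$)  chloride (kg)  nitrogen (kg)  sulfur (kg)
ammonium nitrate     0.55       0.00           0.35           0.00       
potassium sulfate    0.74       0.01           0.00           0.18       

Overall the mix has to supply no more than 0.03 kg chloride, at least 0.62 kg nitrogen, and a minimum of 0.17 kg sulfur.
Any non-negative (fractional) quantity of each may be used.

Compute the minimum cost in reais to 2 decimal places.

Let x1 = kg of ammonium nitrate, x2 = kg of potassium sulfate.
Minimize 0.55x1 + 0.74x2 with:
  0.01x2 ≤ 0.03   (chloride)
  0.35x1 ≥ 0.62   (nitrogen)
  0.18x2 ≥ 0.17   (sulfur)
  x1, x2 ≥ 0.
Both inputs are positive at the optimum. Binding constraints: nitrogen and sulfur.
That vertex is x1 = 1.771, x2 = 0.9444.
Hence cost = 0.55·1.771 + 0.74·0.9444 = R$1.6729.

R$1.67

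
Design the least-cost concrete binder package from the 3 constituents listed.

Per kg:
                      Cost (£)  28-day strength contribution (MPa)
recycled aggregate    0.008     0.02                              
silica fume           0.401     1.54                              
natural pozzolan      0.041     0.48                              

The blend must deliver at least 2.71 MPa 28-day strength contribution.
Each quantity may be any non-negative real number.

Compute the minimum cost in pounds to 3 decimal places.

Let x1 = kg of recycled aggregate, x2 = kg of silica fume, x3 = kg of natural pozzolan.
Minimise 0.008x1 + 0.401x2 + 0.041x3 with:
  0.02x1 + 1.54x2 + 0.48x3 ≥ 2.71   (28-day strength contribution)
  x1, x2, x3 ≥ 0.
The optimal basis is {natural pozzolan}; recycled aggregate, silica fume drop out. Binding constraint: 28-day strength contribution.
Optimal quantities: natural pozzolan = 5.646 kg.
Total cost: 0.041·5.646 = 0.23149.

£0.231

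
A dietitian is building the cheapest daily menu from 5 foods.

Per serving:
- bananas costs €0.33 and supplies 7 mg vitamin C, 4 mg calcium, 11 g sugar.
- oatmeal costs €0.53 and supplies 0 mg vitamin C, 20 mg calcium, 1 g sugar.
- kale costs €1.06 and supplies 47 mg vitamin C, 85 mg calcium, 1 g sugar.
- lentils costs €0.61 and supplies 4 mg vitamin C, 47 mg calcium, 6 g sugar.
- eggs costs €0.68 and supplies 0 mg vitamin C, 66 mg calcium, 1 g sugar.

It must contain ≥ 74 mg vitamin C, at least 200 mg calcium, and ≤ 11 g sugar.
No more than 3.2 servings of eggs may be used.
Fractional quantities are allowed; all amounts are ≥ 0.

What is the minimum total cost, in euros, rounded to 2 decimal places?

Let x1 = servings of bananas, x2 = servings of oatmeal, x3 = servings of kale, x4 = servings of lentils, x5 = servings of eggs.
Minimize 0.33x1 + 0.53x2 + 1.06x3 + 0.61x4 + 0.68x5 subject to:
  7x1 + 47x3 + 4x4 ≥ 74   (vitamin C)
  4x1 + 20x2 + 85x3 + 47x4 + 66x5 ≥ 200   (calcium)
  11x1 + 1x2 + 1x3 + 6x4 + 1x5 ≤ 11   (sugar)
  x5 ≤ 3.2
  x1, x2, x3, x4, x5 ≥ 0.
The cheapest feasible vertex uses only kale, eggs; bananas, oatmeal, lentils are not used. There the vitamin C and calcium constraints are tight.
That vertex is x3 = 1.574, x5 = 1.003.
Total cost: 1.06·1.574 + 0.68·1.003 = 2.3505.

€2.35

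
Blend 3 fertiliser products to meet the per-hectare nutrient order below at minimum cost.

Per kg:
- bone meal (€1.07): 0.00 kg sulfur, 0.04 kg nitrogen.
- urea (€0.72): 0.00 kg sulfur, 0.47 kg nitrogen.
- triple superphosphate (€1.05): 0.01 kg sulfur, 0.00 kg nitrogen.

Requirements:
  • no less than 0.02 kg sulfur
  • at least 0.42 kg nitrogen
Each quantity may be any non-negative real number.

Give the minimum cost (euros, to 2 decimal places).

€2.74

Set it up as a linear program. Let x1 = kg of bone meal, x2 = kg of urea, x3 = kg of triple superphosphate.
Minimise 1.07x1 + 0.72x2 + 1.05x3 subject to:
  0.01x3 ≥ 0.02   (sulfur)
  0.04x1 + 0.47x2 ≥ 0.42   (nitrogen)
  x1, x2, x3 ≥ 0.
The minimum-cost mix takes nothing from bone meal — only urea, triple superphosphate. The sulfur and nitrogen requirements are met with equality.
Solving gives x2 = 0.8936, x3 = 2.
Total cost: 0.72·0.8936 + 1.05·2 = 2.7434.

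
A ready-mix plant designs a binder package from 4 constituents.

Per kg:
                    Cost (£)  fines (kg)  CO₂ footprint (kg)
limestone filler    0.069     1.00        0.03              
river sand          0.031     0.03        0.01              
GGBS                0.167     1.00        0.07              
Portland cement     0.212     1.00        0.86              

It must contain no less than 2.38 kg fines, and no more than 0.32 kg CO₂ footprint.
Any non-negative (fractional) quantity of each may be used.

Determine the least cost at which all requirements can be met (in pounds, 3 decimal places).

£0.164

Let x1 = kg of limestone filler, x2 = kg of river sand, x3 = kg of GGBS, x4 = kg of Portland cement.
Minimize 0.069x1 + 0.031x2 + 0.167x3 + 0.212x4 s.t.:
  1x1 + 0.03x2 + 1x3 + 1x4 ≥ 2.38   (fines)
  0.03x1 + 0.01x2 + 0.07x3 + 0.86x4 ≤ 0.32   (CO₂ footprint)
  x1, x2, x3, x4 ≥ 0.
At the optimum only limestone filler is positive (river sand, GGBS, Portland cement = 0). There the fines constraint is tight.
Solving gives x1 = 2.38.
Total cost: 0.069·2.38 = 0.16422.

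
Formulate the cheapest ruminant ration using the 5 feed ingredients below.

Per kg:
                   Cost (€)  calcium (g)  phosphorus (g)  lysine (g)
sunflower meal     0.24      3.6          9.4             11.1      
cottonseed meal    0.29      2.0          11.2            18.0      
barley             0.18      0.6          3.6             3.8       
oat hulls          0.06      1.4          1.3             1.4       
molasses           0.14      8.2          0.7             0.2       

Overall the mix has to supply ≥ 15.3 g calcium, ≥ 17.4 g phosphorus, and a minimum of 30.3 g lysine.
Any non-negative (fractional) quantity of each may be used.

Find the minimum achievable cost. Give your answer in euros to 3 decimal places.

Treat it as an LP. Let x1 = kg of sunflower meal, x2 = kg of cottonseed meal, x3 = kg of barley, x4 = kg of oat hulls, x5 = kg of molasses.
min 0.24x1 + 0.29x2 + 0.18x3 + 0.06x4 + 0.14x5 with:
  3.6x1 + 2x2 + 0.6x3 + 1.4x4 + 8.2x5 ≥ 15.3   (calcium)
  9.4x1 + 11.2x2 + 3.6x3 + 1.3x4 + 0.7x5 ≥ 17.4   (phosphorus)
  11.1x1 + 18x2 + 3.8x3 + 1.4x4 + 0.2x5 ≥ 30.3   (lysine)
  x1, x2, x3, x4, x5 ≥ 0.
At the optimum only cottonseed meal, molasses are positive (sunflower meal, barley, oat hulls = 0). The calcium and lysine requirements are met with equality.
So cottonseed meal = 1.667 kg, molasses = 1.459 kg.
Objective = 0.29·1.667 + 0.14·1.459 = 0.68769.

€0.688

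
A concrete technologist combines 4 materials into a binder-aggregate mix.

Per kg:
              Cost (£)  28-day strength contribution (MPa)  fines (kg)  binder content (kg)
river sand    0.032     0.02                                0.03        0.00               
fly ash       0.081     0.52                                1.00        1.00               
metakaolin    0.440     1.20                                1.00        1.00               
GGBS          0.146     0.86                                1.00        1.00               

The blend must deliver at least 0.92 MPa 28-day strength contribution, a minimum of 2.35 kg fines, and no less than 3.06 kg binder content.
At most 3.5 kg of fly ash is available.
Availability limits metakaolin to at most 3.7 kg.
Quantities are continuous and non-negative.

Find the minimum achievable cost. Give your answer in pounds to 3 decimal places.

Let x1 = kg of river sand, x2 = kg of fly ash, x3 = kg of metakaolin, x4 = kg of GGBS.
Minimise 0.032x1 + 0.081x2 + 0.44x3 + 0.146x4 s.t.:
  0.02x1 + 0.52x2 + 1.2x3 + 0.86x4 ≥ 0.92   (28-day strength contribution)
  0.03x1 + 1x2 + 1x3 + 1x4 ≥ 2.35   (fines)
  1x2 + 1x3 + 1x4 ≥ 3.06   (binder content)
  x2 ≤ 3.5
  x3 ≤ 3.7
  x1, x2, x3, x4 ≥ 0.
The minimum-cost mix takes nothing from river sand, metakaolin, GGBS — only fly ash. Binding constraint: binder content.
Optimal quantities: fly ash = 3.06 kg.
Hence cost = 0.081·3.06 = £0.24786.

£0.248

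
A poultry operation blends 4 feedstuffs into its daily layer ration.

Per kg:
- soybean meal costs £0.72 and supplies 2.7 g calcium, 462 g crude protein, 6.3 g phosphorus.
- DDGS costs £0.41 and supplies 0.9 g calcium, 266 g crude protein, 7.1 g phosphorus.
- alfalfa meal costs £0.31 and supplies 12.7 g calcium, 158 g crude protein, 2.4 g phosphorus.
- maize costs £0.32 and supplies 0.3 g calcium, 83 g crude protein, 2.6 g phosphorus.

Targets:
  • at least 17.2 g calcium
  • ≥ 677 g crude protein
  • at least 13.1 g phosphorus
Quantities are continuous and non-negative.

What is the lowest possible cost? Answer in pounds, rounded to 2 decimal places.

This is a linear program. Let x1 = kg of soybean meal, x2 = kg of DDGS, x3 = kg of alfalfa meal, x4 = kg of maize.
Minimize 0.72x1 + 0.41x2 + 0.31x3 + 0.32x4 subject to:
  2.7x1 + 0.9x2 + 12.7x3 + 0.3x4 ≥ 17.2   (calcium)
  462x1 + 266x2 + 158x3 + 83x4 ≥ 677   (crude protein)
  6.3x1 + 7.1x2 + 2.4x3 + 2.6x4 ≥ 13.1   (phosphorus)
  x1, x2, x3, x4 ≥ 0.
The optimal basis is {DDGS, alfalfa meal}; soybean meal, maize drop out. The calcium and crude protein requirements are met with equality.
Solving gives x2 = 1.8172, x3 = 1.2256.
Hence cost = 0.41·1.8172 + 0.31·1.2256 = £1.12499.

£1.12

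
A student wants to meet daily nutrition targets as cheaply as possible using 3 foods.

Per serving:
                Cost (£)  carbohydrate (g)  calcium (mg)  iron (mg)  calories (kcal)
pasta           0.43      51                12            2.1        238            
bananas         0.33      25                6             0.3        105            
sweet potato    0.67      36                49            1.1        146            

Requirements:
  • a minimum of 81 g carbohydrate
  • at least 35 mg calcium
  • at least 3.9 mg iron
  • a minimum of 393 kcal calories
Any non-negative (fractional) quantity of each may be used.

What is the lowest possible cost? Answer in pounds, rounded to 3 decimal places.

Set it up as a linear program. Let x1 = servings of pasta, x2 = servings of bananas, x3 = servings of sweet potato.
min 0.43x1 + 0.33x2 + 0.67x3 s.t.:
  51x1 + 25x2 + 36x3 ≥ 81   (carbohydrate)
  12x1 + 6x2 + 49x3 ≥ 35   (calcium)
  2.1x1 + 0.3x2 + 1.1x3 ≥ 3.9   (iron)
  238x1 + 105x2 + 146x3 ≥ 393   (calories)
  x1, x2, x3 ≥ 0.
The optimal basis is {pasta, sweet potato}; bananas drops out. There the calcium and iron constraints are tight.
Solving gives x1 = 1.701, x3 = 0.2977.
Hence cost = 0.43·1.701 + 0.67·0.2977 = £0.93089.

£0.931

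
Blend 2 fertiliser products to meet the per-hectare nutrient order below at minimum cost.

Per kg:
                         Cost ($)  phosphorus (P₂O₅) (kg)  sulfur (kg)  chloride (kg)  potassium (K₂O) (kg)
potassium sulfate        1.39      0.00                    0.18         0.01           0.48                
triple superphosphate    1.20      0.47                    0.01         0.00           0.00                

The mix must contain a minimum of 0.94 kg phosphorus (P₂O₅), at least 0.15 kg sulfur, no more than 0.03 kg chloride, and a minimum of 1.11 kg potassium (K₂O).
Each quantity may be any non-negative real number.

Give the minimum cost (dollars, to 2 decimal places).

This is a linear program. Let x1 = kg of potassium sulfate, x2 = kg of triple superphosphate.
Minimise 1.39x1 + 1.2x2 s.t.:
  0.47x2 ≥ 0.94   (phosphorus (P₂O₅))
  0.18x1 + 0.01x2 ≥ 0.15   (sulfur)
  0.01x1 ≤ 0.03   (chloride)
  0.48x1 ≥ 1.11   (potassium (K₂O))
  x1, x2 ≥ 0.
Both inputs are positive at the optimum. Binding constraints: phosphorus (P₂O₅) and potassium (K₂O).
Optimal quantities: potassium sulfate = 2.3125 kg, triple superphosphate = 2 kg.
Hence cost = 1.39·2.3125 + 1.2·2 = $5.6144.

$5.61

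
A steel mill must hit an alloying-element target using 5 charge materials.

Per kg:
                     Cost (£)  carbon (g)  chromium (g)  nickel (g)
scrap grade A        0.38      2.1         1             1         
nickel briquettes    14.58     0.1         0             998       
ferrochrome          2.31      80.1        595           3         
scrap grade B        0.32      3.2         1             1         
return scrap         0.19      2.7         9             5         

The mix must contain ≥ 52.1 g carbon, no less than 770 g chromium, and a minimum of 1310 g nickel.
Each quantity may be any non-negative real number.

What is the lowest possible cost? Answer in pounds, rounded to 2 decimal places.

Set it up as a linear program. Let x1 = kg of scrap grade A, x2 = kg of nickel briquettes, x3 = kg of ferrochrome, x4 = kg of scrap grade B, x5 = kg of return scrap.
Minimise 0.38x1 + 14.58x2 + 2.31x3 + 0.32x4 + 0.19x5 with:
  2.1x1 + 0.1x2 + 80.1x3 + 3.2x4 + 2.7x5 ≥ 52.1   (carbon)
  1x1 + 595x3 + 1x4 + 9x5 ≥ 770   (chromium)
  1x1 + 998x2 + 3x3 + 1x4 + 5x5 ≥ 1310   (nickel)
  x1, x2, x3, x4, x5 ≥ 0.
At the optimum only nickel briquettes, ferrochrome are positive (scrap grade A, scrap grade B, return scrap = 0). Binding constraints: chromium and nickel.
Optimal quantities: nickel briquettes = 1.309 kg, ferrochrome = 1.294 kg.
Total cost: 14.58·1.309 + 2.31·1.294 = 22.0744.

£22.07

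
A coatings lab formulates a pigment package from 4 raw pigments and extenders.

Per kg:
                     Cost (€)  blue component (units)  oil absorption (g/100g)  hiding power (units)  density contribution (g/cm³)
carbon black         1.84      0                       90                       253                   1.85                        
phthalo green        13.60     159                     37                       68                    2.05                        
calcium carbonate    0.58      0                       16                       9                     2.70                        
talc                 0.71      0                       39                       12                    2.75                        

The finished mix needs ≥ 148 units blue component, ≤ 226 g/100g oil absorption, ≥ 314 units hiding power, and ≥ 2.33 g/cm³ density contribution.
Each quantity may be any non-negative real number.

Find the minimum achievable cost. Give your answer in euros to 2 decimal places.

This is a linear program. Let x1 = kg of carbon black, x2 = kg of phthalo green, x3 = kg of calcium carbonate, x4 = kg of talc.
Minimise 1.84x1 + 13.6x2 + 0.58x3 + 0.71x4 with:
  159x2 ≥ 148   (blue component)
  90x1 + 37x2 + 16x3 + 39x4 ≤ 226   (oil absorption)
  253x1 + 68x2 + 9x3 + 12x4 ≥ 314   (hiding power)
  1.85x1 + 2.05x2 + 2.7x3 + 2.75x4 ≥ 2.33   (density contribution)
  x1, x2, x3, x4 ≥ 0.
At the optimum only carbon black, phthalo green are positive (calcium carbonate, talc = 0). The blue component and hiding power requirements are met with equality.
Solving gives x1 = 0.9909, x2 = 0.9308.
Total cost: 1.84·0.9909 + 13.6·0.9308 = 14.4821.

€14.48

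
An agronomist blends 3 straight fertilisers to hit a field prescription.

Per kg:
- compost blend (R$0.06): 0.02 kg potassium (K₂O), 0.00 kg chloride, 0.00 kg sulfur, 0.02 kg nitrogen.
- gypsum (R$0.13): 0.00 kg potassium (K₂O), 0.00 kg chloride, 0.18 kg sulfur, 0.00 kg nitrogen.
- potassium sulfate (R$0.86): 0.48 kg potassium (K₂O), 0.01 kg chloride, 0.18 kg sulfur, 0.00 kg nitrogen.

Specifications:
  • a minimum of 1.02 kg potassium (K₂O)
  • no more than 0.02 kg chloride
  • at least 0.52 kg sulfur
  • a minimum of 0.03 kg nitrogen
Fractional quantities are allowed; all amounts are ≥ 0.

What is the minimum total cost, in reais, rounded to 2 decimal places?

Let x1 = kg of compost blend, x2 = kg of gypsum, x3 = kg of potassium sulfate.
Minimise 0.06x1 + 0.13x2 + 0.86x3 with:
  0.02x1 + 0.48x3 ≥ 1.02   (potassium (K₂O))
  0.01x3 ≤ 0.02   (chloride)
  0.18x2 + 0.18x3 ≥ 0.52   (sulfur)
  0.02x1 ≥ 0.03   (nitrogen)
  x1, x2, x3 ≥ 0.
All 3 inputs are positive at the optimum. Binding constraints: potassium (K₂O), chloride, sulfur.
Solving gives x1 = 3, x2 = 0.8889, x3 = 2.
Objective = 0.06·3 + 0.13·0.8889 + 0.86·2 = 2.0156.

R$2.02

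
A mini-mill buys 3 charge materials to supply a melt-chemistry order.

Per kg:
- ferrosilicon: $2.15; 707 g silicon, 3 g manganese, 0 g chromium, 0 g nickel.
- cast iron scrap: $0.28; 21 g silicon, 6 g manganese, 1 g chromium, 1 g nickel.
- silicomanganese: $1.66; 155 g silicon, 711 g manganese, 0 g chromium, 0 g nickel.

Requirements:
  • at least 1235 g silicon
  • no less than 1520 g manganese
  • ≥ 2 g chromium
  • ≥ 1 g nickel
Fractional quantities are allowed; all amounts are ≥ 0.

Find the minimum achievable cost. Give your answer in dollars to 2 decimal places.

Let x1 = kg of ferrosilicon, x2 = kg of cast iron scrap, x3 = kg of silicomanganese.
Minimize 2.15x1 + 0.28x2 + 1.66x3 subject to:
  707x1 + 21x2 + 155x3 ≥ 1235   (silicon)
  3x1 + 6x2 + 711x3 ≥ 1520   (manganese)
  1x2 ≥ 2   (chromium)
  1x2 ≥ 1   (nickel)
  x1, x2, x3 ≥ 0.
All 3 inputs are positive at the optimum. Binding constraints: silicon, manganese, chromium.
So ferrosilicon = 1.224 kg, cast iron scrap = 2 kg, silicomanganese = 2.116 kg.
Hence cost = 2.15·1.224 + 0.28·2 + 1.66·2.116 = $6.7042.

$6.70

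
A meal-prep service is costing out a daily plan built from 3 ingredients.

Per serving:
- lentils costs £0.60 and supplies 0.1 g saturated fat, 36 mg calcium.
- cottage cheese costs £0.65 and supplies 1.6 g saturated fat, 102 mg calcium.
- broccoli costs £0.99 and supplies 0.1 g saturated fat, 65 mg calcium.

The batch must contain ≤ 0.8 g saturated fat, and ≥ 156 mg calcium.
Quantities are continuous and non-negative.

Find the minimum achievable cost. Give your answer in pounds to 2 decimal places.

£2.03

Let x1 = servings of lentils, x2 = servings of cottage cheese, x3 = servings of broccoli.
Minimize 0.6x1 + 0.65x2 + 0.99x3 with:
  0.1x1 + 1.6x2 + 0.1x3 ≤ 0.8   (saturated fat)
  36x1 + 102x2 + 65x3 ≥ 156   (calcium)
  x1, x2, x3 ≥ 0.
The minimum-cost mix takes nothing from lentils — only cottage cheese, broccoli. There the saturated fat and calcium constraints are tight.
So cottage cheese = 0.3881 servings, broccoli = 1.791 servings.
Total cost: 0.65·0.3881 + 0.99·1.791 = 2.0254.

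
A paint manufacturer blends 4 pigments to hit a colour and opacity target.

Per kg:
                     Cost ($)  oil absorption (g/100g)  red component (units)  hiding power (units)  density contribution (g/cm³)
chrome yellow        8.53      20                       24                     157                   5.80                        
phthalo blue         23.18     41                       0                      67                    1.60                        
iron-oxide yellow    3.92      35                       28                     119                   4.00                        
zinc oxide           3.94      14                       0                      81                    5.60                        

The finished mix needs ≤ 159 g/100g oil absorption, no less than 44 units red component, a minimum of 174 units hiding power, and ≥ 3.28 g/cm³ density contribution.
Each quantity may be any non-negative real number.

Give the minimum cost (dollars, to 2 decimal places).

This is a linear program. Let x1 = kg of chrome yellow, x2 = kg of phthalo blue, x3 = kg of iron-oxide yellow, x4 = kg of zinc oxide.
Minimize 8.53x1 + 23.18x2 + 3.92x3 + 3.94x4 s.t.:
  20x1 + 41x2 + 35x3 + 14x4 ≤ 159   (oil absorption)
  24x1 + 28x3 ≥ 44   (red component)
  157x1 + 67x2 + 119x3 + 81x4 ≥ 174   (hiding power)
  5.8x1 + 1.6x2 + 4x3 + 5.6x4 ≥ 3.28   (density contribution)
  x1, x2, x3, x4 ≥ 0.
The cheapest feasible vertex uses only iron-oxide yellow; chrome yellow, phthalo blue, zinc oxide are not used. The red component requirement is met with equality.
That vertex is x3 = 1.571.
Hence cost = 3.92·1.571 = $6.1583.

$6.16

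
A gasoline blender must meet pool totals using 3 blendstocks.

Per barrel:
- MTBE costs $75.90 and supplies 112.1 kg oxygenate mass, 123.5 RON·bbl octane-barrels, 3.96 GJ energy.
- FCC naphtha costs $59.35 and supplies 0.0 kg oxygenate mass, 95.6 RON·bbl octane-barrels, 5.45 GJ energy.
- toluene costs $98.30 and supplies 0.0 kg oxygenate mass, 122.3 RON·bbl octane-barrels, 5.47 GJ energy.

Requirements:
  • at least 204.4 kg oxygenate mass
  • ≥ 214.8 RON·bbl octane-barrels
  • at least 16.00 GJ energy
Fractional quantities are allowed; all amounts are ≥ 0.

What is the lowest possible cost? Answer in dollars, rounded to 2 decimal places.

$234.00

This is a linear program. Let x1 = barrels of MTBE, x2 = barrels of FCC naphtha, x3 = barrels of toluene.
Minimise 75.9x1 + 59.35x2 + 98.3x3 s.t.:
  112.1x1 ≥ 204.4   (oxygenate mass)
  123.5x1 + 95.6x2 + 122.3x3 ≥ 214.8   (octane-barrels)
  3.96x1 + 5.45x2 + 5.47x3 ≥ 16   (energy)
  x1, x2, x3 ≥ 0.
The minimum-cost mix takes nothing from toluene — only MTBE, FCC naphtha. The oxygenate mass and energy requirements are met with equality.
So MTBE = 1.8234 barrels, FCC naphtha = 1.6109 barrels.
Cost = 75.9·1.8234 + 59.35·1.6109 = 234.0030.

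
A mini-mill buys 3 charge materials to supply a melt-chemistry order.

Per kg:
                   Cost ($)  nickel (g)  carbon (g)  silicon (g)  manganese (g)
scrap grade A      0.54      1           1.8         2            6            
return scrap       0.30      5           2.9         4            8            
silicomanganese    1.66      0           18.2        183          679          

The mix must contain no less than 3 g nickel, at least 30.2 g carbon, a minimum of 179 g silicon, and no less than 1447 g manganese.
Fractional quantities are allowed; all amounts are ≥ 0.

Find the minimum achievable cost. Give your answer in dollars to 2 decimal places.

Treat it as an LP. Let x1 = kg of scrap grade A, x2 = kg of return scrap, x3 = kg of silicomanganese.
min 0.54x1 + 0.3x2 + 1.66x3 subject to:
  1x1 + 5x2 ≥ 3   (nickel)
  1.8x1 + 2.9x2 + 18.2x3 ≥ 30.2   (carbon)
  2x1 + 4x2 + 183x3 ≥ 179   (silicon)
  6x1 + 8x2 + 679x3 ≥ 1447   (manganese)
  x1, x2, x3 ≥ 0.
At the optimum only return scrap, silicomanganese are positive (scrap grade A = 0). The nickel and manganese requirements are met with equality.
So return scrap = 0.6 kg, silicomanganese = 2.124 kg.
Objective = 0.3·0.6 + 1.66·2.124 = 3.7058.

$3.71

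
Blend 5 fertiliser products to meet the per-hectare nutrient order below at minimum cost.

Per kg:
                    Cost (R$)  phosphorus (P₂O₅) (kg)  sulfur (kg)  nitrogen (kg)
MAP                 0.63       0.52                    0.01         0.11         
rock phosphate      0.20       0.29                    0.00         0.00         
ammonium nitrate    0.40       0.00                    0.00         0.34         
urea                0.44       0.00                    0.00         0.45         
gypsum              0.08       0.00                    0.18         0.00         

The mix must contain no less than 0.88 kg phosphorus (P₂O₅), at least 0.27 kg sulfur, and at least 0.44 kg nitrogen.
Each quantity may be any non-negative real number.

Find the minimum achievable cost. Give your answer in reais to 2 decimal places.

R$1.16

Let x1 = kg of MAP, x2 = kg of rock phosphate, x3 = kg of ammonium nitrate, x4 = kg of urea, x5 = kg of gypsum.
Minimise 0.63x1 + 0.2x2 + 0.4x3 + 0.44x4 + 0.08x5 s.t.:
  0.52x1 + 0.29x2 ≥ 0.88   (phosphorus (P₂O₅))
  0.01x1 + 0.18x5 ≥ 0.27   (sulfur)
  0.11x1 + 0.34x3 + 0.45x4 ≥ 0.44   (nitrogen)
  x1, x2, x3, x4, x5 ≥ 0.
The minimum-cost mix takes nothing from MAP, ammonium nitrate — only rock phosphate, urea, gypsum. The phosphorus (P₂O₅), sulfur, nitrogen requirements are met with equality.
So rock phosphate = 3.034 kg, urea = 0.9778 kg, gypsum = 1.5 kg.
Hence cost = 0.2·3.034 + 0.44·0.9778 + 0.08·1.5 = R$1.1570.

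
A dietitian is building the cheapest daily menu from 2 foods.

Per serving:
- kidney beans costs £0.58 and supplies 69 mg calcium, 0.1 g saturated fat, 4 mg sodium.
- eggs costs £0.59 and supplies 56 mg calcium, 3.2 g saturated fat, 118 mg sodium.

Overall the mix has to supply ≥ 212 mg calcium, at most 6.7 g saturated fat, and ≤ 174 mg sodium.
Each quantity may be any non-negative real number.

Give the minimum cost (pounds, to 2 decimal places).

£1.78

Set it up as a linear program. Let x1 = servings of kidney beans, x2 = servings of eggs.
Minimize 0.58x1 + 0.59x2 with:
  69x1 + 56x2 ≥ 212   (calcium)
  0.1x1 + 3.2x2 ≤ 6.7   (saturated fat)
  4x1 + 118x2 ≤ 174   (sodium)
  x1, x2 ≥ 0.
The minimum-cost mix takes nothing from eggs — only kidney beans. The calcium requirement is met with equality.
Optimal quantities: kidney beans = 3.072 servings.
Total cost: 0.58·3.072 = 1.7818.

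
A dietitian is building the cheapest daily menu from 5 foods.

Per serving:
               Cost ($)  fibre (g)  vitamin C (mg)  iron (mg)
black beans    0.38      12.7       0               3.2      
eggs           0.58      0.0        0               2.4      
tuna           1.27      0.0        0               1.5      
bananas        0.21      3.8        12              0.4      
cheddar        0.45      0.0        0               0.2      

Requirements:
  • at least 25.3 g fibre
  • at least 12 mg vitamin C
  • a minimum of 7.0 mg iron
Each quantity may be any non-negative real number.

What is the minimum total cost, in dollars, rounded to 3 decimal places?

Set it up as a linear program. Let x1 = servings of black beans, x2 = servings of eggs, x3 = servings of tuna, x4 = servings of bananas, x5 = servings of cheddar.
Minimize 0.38x1 + 0.58x2 + 1.27x3 + 0.21x4 + 0.45x5 with:
  12.7x1 + 3.8x4 ≥ 25.3   (fibre)
  12x4 ≥ 12   (vitamin C)
  3.2x1 + 2.4x2 + 1.5x3 + 0.4x4 + 0.2x5 ≥ 7   (iron)
  x1, x2, x3, x4, x5 ≥ 0.
The cheapest feasible vertex uses only black beans, bananas; eggs, tuna, cheddar are not used. The vitamin C and iron requirements are met with equality.
Optimal quantities: black beans = 2.062 servings, bananas = 1 serving.
Cost = 0.38·2.062 + 0.21·1 = 0.99356.

$0.994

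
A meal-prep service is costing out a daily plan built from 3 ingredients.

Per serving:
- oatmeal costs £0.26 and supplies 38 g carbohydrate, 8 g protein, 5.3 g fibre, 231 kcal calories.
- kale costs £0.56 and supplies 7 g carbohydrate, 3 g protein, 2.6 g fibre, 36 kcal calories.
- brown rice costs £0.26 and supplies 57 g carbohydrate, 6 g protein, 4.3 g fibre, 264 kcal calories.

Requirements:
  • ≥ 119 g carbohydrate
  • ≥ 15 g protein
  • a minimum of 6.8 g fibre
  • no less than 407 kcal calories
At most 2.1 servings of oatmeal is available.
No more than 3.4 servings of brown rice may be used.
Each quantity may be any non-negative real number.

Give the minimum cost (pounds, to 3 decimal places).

£0.596

Treat it as an LP. Let x1 = servings of oatmeal, x2 = servings of kale, x3 = servings of brown rice.
Minimise 0.26x1 + 0.56x2 + 0.26x3 with:
  38x1 + 7x2 + 57x3 ≥ 119   (carbohydrate)
  8x1 + 3x2 + 6x3 ≥ 15   (protein)
  5.3x1 + 2.6x2 + 4.3x3 ≥ 6.8   (fibre)
  231x1 + 36x2 + 264x3 ≥ 407   (calories)
  x1 ≤ 2.1
  x3 ≤ 3.4
  x1, x2, x3 ≥ 0.
The minimum-cost mix takes nothing from kale — only oatmeal, brown rice. The carbohydrate and protein requirements are met with equality.
Optimal quantities: oatmeal = 0.6184 servings, brown rice = 1.675 servings.
Cost = 0.26·0.6184 + 0.26·1.675 = 0.59628.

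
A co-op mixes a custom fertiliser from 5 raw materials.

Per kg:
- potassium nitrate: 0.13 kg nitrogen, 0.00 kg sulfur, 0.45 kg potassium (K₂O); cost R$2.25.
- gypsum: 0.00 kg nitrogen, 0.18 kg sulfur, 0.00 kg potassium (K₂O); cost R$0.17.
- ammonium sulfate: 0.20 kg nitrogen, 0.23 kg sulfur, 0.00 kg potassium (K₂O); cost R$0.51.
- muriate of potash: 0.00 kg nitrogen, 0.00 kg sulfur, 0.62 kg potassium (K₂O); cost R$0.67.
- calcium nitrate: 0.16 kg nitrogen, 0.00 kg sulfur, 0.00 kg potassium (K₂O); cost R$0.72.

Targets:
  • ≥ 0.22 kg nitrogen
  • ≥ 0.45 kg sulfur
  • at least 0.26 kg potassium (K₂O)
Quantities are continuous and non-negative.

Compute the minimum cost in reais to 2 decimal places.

Let x1 = kg of potassium nitrate, x2 = kg of gypsum, x3 = kg of ammonium sulfate, x4 = kg of muriate of potash, x5 = kg of calcium nitrate.
Minimise 2.25x1 + 0.17x2 + 0.51x3 + 0.67x4 + 0.72x5 with:
  0.13x1 + 0.2x3 + 0.16x5 ≥ 0.22   (nitrogen)
  0.18x2 + 0.23x3 ≥ 0.45   (sulfur)
  0.45x1 + 0.62x4 ≥ 0.26   (potassium (K₂O))
  x1, x2, x3, x4, x5 ≥ 0.
The optimal basis is {gypsum, ammonium sulfate, muriate of potash}; potassium nitrate, calcium nitrate drop out. Binding constraints: nitrogen, sulfur, potassium (K₂O).
Solving gives x2 = 1.094, x3 = 1.1, x4 = 0.4194.
Objective = 0.17·1.094 + 0.51·1.1 + 0.67·0.4194 = 1.0280.

R$1.03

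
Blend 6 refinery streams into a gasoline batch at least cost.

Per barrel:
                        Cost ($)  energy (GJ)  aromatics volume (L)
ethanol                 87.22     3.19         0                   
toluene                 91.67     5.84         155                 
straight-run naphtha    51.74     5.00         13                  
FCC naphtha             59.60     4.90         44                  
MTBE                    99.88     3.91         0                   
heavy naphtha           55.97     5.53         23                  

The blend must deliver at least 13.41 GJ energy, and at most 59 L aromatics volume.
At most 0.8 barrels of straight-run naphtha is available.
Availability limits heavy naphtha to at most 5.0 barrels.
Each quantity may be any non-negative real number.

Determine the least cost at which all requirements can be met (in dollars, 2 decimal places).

Treat it as an LP. Let x1 = barrels of ethanol, x2 = barrels of toluene, x3 = barrels of straight-run naphtha, x4 = barrels of FCC naphtha, x5 = barrels of MTBE, x6 = barrels of heavy naphtha.
Minimise 87.22x1 + 91.67x2 + 51.74x3 + 59.6x4 + 99.88x5 + 55.97x6 with:
  3.19x1 + 5.84x2 + 5x3 + 4.9x4 + 3.91x5 + 5.53x6 ≥ 13.41   (energy)
  155x2 + 13x3 + 44x4 + 23x6 ≤ 59   (aromatics volume)
  x3 ≤ 0.8
  x6 ≤ 5
  x1, x2, x3, x4, x5, x6 ≥ 0.
The optimal basis is {heavy naphtha}; ethanol, toluene, straight-run naphtha, FCC naphtha, MTBE drop out. The energy requirement is met with equality.
That vertex is x6 = 2.42495.
Total cost: 55.97·2.42495 = 135.7245.

$135.72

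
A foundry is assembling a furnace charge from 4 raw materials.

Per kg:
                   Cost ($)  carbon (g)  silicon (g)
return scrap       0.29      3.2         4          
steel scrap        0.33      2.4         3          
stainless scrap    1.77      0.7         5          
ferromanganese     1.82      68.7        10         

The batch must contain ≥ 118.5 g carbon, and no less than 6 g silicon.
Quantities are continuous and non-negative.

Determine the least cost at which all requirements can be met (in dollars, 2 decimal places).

Let x1 = kg of return scrap, x2 = kg of steel scrap, x3 = kg of stainless scrap, x4 = kg of ferromanganese.
Minimise 0.29x1 + 0.33x2 + 1.77x3 + 1.82x4 s.t.:
  3.2x1 + 2.4x2 + 0.7x3 + 68.7x4 ≥ 118.5   (carbon)
  4x1 + 3x2 + 5x3 + 10x4 ≥ 6   (silicon)
  x1, x2, x3, x4 ≥ 0.
The minimum-cost mix takes nothing from return scrap, steel scrap, stainless scrap — only ferromanganese. There the carbon constraint is tight.
Optimal quantities: ferromanganese = 1.725 kg.
Cost = 1.82·1.725 = 3.1395.

$3.14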